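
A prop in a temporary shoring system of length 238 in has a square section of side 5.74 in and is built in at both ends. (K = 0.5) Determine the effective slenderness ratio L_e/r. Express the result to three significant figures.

λ ≈ 71.8

For a square r = a/√12 = 5.74/√12 = 1.657 in
L_e = K·L = 0.5 × 238 = 119.0 in
λ = L_e / r_min = 119.00 / 1.657 = 71.8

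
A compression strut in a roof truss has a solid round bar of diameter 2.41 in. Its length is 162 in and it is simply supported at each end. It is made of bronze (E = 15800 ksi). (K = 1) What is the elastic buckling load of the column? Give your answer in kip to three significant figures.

P_cr ≈ 9.84 kip

I = πd⁴/64 = π×2.41⁴/64 = 1.656 in⁴
Effective length L_e = K·L = 1 × 162 = 162.0 in
P_cr = π²EI / L_e² = π² × 15800×10³ × 1.656 / 162.0² = 9.839×10^3 lb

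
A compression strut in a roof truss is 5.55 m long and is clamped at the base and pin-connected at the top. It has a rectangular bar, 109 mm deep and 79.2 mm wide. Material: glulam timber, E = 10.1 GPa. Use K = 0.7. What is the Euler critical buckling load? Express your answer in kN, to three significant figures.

P_cr ≈ 29.8 kN

Buckling occurs about the weak axis: I_min = h·b³/12 with b = 79.2 mm (the shorter side).
I_min = 109×79.2³/12 = 4.513×10^6 mm⁴
I = 4.513×10^6 mm⁴ = 4.513×10^-6 m⁴
Effective length L_e = K·L = 0.7 × 5.55 = 3.885 m
P_cr = π²EI / L_e² = π² × 10.1×10⁹ × 4.513×10^-6 / 3.885² = 2.980×10^4 N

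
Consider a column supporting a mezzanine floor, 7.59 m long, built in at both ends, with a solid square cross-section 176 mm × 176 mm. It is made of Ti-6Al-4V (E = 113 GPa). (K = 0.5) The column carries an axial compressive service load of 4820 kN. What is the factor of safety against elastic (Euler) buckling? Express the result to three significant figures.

n ≈ 1.28

I = a⁴/12 = 176⁴/12 = 7.996×10^7 mm⁴
I = 7.996×10^7 mm⁴ = 7.996×10^-5 m⁴
Effective length L_e = K·L = 0.5 × 7.59 = 3.795 m
P_cr = π²EI / L_e² = π² × 113×10⁹ × 7.996×10^-5 / 3.795² = 6.192×10^6 N
Factor of safety n = P_cr / P = 6191.9 / 4820 = 1.28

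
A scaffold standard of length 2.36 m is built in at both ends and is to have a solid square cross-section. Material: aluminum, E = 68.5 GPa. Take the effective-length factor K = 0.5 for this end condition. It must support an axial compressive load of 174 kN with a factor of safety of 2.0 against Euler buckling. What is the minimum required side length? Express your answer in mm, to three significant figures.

Required P_cr = n·P = 2.0 × 174 = 348.0 kN
L_e = K·L = 0.5 × 2.36 = 1.180 m
Required I = P_cr·L_e²/(π²E) = 3.480×10^5 × 1.180² / (π² × 6.85×10^10) = 7.167×10^-7 m⁴
I_req = 7.167×10^5 mm⁴
Solid square: I = a⁴/12  ⇒  a = (12I)^(1/4) = (12×7.167×10^5)^(1/4) = 54.2 mm

a ≈ 54.2 mm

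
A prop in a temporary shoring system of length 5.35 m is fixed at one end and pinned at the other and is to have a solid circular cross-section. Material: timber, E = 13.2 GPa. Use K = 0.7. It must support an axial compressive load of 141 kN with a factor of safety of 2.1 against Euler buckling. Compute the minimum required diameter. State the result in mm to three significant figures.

d ≈ 160 mm

Required P_cr = n·P = 2.1 × 141 = 296.1 kN
L_e = K·L = 0.7 × 5.35 = 3.745 m
Required I = P_cr·L_e²/(π²E) = 2.961×10^5 × 3.745² / (π² × 1.32×10^10) = 3.188×10^-5 m⁴
I_req = 3.188×10^7 mm⁴
Solid circle: I = πd⁴/64  ⇒  d = (64I/π)^(1/4) = (64×3.188×10^7/π)^(1/4) = 160 mm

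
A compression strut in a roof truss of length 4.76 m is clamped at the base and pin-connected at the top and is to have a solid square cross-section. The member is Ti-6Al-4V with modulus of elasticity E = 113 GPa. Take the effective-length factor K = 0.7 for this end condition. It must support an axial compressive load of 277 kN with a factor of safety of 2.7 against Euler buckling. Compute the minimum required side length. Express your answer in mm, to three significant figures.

a ≈ 97.2 mm

Required P_cr = n·P = 2.7 × 277 = 747.9 kN
L_e = K·L = 0.7 × 4.76 = 3.332 m
Required I = P_cr·L_e²/(π²E) = 7.479×10^5 × 3.332² / (π² × 1.13×10^11) = 7.445×10^-6 m⁴
I_req = 7.445×10^6 mm⁴
Solid square: I = a⁴/12  ⇒  a = (12I)^(1/4) = (12×7.445×10^6)^(1/4) = 97.2 mm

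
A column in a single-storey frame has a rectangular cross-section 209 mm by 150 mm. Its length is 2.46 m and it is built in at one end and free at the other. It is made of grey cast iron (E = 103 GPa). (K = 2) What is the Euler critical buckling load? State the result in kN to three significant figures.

Buckling occurs about the weak axis: I_min = h·b³/12 with b = 150 mm (the shorter side).
I_min = 209×150³/12 = 5.878×10^7 mm⁴
I = 5.878×10^7 mm⁴ = 5.878×10^-5 m⁴
Effective length L_e = K·L = 2 × 2.46 = 4.920 m
P_cr = π²EI / L_e² = π² × 103×10⁹ × 5.878×10^-5 / 4.920² = 2.469×10^6 N

P_cr ≈ 2470 kN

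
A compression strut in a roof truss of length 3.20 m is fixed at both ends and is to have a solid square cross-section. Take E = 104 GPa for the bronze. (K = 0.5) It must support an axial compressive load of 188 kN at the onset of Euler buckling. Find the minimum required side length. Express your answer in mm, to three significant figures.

a ≈ 48.7 mm

L_e = K·L = 0.5 × 3.20 = 1.600 m
Required I = P_cr·L_e²/(π²E) = 1.880×10^5 × 1.600² / (π² × 1.04×10^11) = 4.689×10^-7 m⁴
I_req = 4.689×10^5 mm⁴
Solid square: I = a⁴/12  ⇒  a = (12I)^(1/4) = (12×4.689×10^5)^(1/4) = 48.7 mm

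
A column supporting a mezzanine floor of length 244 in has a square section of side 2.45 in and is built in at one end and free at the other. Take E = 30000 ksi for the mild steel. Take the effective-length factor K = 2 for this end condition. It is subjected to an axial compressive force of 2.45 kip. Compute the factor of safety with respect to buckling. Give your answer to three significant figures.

I = a⁴/12 = 2.45⁴/12 = 3.003 in⁴
Effective length L_e = K·L = 2 × 244 = 488.0 in
P_cr = π²EI / L_e² = π² × 30000×10³ × 3.003 / 488.0² = 3.733×10^3 lb
Factor of safety n = P_cr / P = 3.7331 / 2.45 = 1.52

n ≈ 1.52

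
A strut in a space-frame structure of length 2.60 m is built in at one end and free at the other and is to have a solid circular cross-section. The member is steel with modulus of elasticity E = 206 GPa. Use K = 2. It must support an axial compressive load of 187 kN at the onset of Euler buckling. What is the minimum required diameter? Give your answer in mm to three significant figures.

L_e = K·L = 2 × 2.60 = 5.200 m
Required I = P_cr·L_e²/(π²E) = 1.870×10^5 × 5.200² / (π² × 2.06×10^11) = 2.487×10^-6 m⁴
I_req = 2.487×10^6 mm⁴
Solid circle: I = πd⁴/64  ⇒  d = (64I/π)^(1/4) = (64×2.487×10^6/π)^(1/4) = 84.4 mm

d ≈ 84.4 mm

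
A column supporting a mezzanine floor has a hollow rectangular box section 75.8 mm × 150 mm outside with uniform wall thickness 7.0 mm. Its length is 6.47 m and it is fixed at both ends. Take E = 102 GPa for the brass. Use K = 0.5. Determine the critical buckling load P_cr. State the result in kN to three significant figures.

Inner dimensions: h_i = 150 − 2×7.0 = 136.0 mm, b_i = 75.8 − 2×7.0 = 61.80 mm
Weak-axis I_min = (h_o·b_o³ − h_i·b_i³)/12 with b_o = 75.8, b_i = 61.80 mm (shorter outer/inner sides).
I_min = (150×75.8³ − 136.0×61.80³)/12 = 2.769×10^6 mm⁴
I = 2.769×10^6 mm⁴ = 2.769×10^-6 m⁴
Effective length L_e = K·L = 0.5 × 6.47 = 3.235 m
P_cr = π²EI / L_e² = π² × 102×10⁹ × 2.769×10^-6 / 3.235² = 2.664×10^5 N

P_cr ≈ 266 kN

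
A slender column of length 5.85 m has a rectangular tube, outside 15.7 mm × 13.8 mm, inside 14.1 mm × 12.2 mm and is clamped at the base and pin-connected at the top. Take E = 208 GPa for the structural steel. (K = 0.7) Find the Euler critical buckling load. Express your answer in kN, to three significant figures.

P_cr ≈ 0.160 kN

Weak-axis I_min = (h_o·b_o³ − h_i·b_i³)/12 with b_o = 13.8, b_i = 12.20 mm (shorter outer/inner sides).
I_min = (15.7×13.8³ − 14.10×12.20³)/12 = 1.305×10^3 mm⁴
I = 1.305×10^3 mm⁴ = 1.305×10^-9 m⁴
Effective length L_e = K·L = 0.7 × 5.85 = 4.095 m
P_cr = π²EI / L_e² = π² × 208×10⁹ × 1.305×10^-9 / 4.095² = 159.7 N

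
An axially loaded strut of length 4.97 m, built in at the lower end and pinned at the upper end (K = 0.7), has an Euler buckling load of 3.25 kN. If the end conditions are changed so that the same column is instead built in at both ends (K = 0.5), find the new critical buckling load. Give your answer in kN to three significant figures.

P_cr ≈ 6.37 kN

P_cr ∝ 1/K², so P_cr,new = P_cr,old × (K_old/K_new)² = 3.25 × (0.7/0.5)²
= 3.25 × 1.960 = 6.37 kN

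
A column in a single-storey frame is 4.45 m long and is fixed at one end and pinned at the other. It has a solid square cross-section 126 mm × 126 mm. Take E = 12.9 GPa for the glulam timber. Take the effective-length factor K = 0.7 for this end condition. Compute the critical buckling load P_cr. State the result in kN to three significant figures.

I = a⁴/12 = 126⁴/12 = 2.100×10^7 mm⁴
I = 2.100×10^7 mm⁴ = 2.100×10^-5 m⁴
Effective length L_e = K·L = 0.7 × 4.45 = 3.115 m
P_cr = π²EI / L_e² = π² × 12.9×10⁹ × 2.100×10^-5 / 3.115² = 2.756×10^5 N

P_cr ≈ 276 kN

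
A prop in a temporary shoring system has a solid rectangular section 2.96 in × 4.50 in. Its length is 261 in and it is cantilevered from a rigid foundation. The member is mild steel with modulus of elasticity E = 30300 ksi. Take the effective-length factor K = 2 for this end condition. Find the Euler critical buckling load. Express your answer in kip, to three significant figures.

Buckling occurs about the weak axis: I_min = h·b³/12 with b = 2.96 in (the shorter side).
I_min = 4.50×2.96³/12 = 9.725 in⁴
Effective length L_e = K·L = 2 × 261 = 522.0 in
P_cr = π²EI / L_e² = π² × 30300×10³ × 9.725 / 522.0² = 1.067×10^4 lb

P_cr ≈ 10.7 kip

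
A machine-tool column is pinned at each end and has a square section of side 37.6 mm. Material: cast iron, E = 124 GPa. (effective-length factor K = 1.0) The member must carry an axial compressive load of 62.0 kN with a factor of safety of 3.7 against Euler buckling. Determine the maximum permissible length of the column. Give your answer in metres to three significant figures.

L_max ≈ 0.943 m

I = a⁴/12 = 37.6⁴/12 = 1.666×10^5 mm⁴
I = 1.666×10^-7 m⁴
Required critical load P_cr = n·P = 3.7 × 62.0 = 229.4 kN = 2.294×10^5 N
From P_cr = π²EI/(K·L)²:  L = (1/K)·√(π²EI/P_cr) = (1/1)·√(π²×1.24×10^11×1.666×10^-7/2.294×10^5)
L = 0.943 m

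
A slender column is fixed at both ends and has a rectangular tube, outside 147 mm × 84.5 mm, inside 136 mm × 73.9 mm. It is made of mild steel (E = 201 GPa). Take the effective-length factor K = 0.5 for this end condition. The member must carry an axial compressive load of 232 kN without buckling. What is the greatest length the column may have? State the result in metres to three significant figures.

L_max ≈ 9.82 m

Weak-axis I_min = (h_o·b_o³ − h_i·b_i³)/12 with b_o = 84.5, b_i = 73.90 mm (shorter outer/inner sides).
I_min = (147×84.5³ − 136.0×73.90³)/12 = 2.817×10^6 mm⁴
I = 2.817×10^-6 m⁴
At the buckling limit P_cr = P = 2.320×10^5 N
From P_cr = π²EI/(K·L)²:  L = (1/K)·√(π²EI/P_cr) = (1/0.5)·√(π²×2.01×10^11×2.817×10^-6/2.320×10^5)
L = 9.82 m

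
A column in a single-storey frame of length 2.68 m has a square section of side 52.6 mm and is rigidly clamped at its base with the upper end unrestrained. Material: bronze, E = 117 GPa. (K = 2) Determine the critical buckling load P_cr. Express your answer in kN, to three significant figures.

I = a⁴/12 = 52.6⁴/12 = 6.379×10^5 mm⁴
I = 6.379×10^5 mm⁴ = 6.379×10^-7 m⁴
Effective length L_e = K·L = 2 × 2.68 = 5.360 m
P_cr = π²EI / L_e² = π² × 117×10⁹ × 6.379×10^-7 / 5.360² = 2.564×10^4 N

P_cr ≈ 25.6 kN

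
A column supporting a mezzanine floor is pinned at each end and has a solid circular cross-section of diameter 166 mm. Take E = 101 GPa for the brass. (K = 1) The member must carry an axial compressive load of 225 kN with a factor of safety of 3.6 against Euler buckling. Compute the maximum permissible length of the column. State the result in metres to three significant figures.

L_max ≈ 6.77 m

I = πd⁴/64 = π×166⁴/64 = 3.727×10^7 mm⁴
I = 3.727×10^-5 m⁴
Required critical load P_cr = n·P = 3.6 × 225 = 810.0 kN = 8.100×10^5 N
From P_cr = π²EI/(K·L)²:  L = (1/K)·√(π²EI/P_cr) = (1/1)·√(π²×1.01×10^11×3.727×10^-5/8.100×10^5)
L = 6.77 m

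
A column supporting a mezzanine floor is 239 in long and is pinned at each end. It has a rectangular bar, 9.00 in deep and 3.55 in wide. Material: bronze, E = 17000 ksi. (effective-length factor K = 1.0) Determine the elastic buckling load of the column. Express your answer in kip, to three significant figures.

Buckling occurs about the weak axis: I_min = h·b³/12 with b = 3.55 in (the shorter side).
I_min = 9.00×3.55³/12 = 33.55 in⁴
Effective length L_e = K·L = 1 × 239 = 239.0 in
P_cr = π²EI / L_e² = π² × 17000×10³ × 33.55 / 239.0² = 9.856×10^4 lb

P_cr ≈ 98.6 kip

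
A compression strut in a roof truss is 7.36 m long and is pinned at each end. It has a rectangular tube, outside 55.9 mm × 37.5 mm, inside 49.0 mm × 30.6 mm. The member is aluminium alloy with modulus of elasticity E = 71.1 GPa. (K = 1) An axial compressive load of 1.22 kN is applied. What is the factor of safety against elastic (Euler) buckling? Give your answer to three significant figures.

Weak-axis I_min = (h_o·b_o³ − h_i·b_i³)/12 with b_o = 37.5, b_i = 30.60 mm (shorter outer/inner sides).
I_min = (55.9×37.5³ − 49.00×30.60³)/12 = 1.287×10^5 mm⁴
I = 1.287×10^5 mm⁴ = 1.287×10^-7 m⁴
Effective length L_e = K·L = 1 × 7.36 = 7.360 m
P_cr = π²EI / L_e² = π² × 71.1×10⁹ × 1.287×10^-7 / 7.360² = 1.667×10^3 N
Factor of safety n = P_cr / P = 1.6666 / 1.22 = 1.37

n ≈ 1.37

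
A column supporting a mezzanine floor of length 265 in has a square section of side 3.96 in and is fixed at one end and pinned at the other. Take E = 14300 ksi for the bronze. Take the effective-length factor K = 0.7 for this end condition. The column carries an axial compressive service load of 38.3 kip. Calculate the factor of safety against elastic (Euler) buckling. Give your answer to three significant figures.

I = a⁴/12 = 3.96⁴/12 = 20.49 in⁴
Effective length L_e = K·L = 0.7 × 265 = 185.5 in
P_cr = π²EI / L_e² = π² × 14300×10³ × 20.49 / 185.5² = 8.405×10^4 lb
Factor of safety n = P_cr / P = 84.052 / 38.3 = 2.19

n ≈ 2.19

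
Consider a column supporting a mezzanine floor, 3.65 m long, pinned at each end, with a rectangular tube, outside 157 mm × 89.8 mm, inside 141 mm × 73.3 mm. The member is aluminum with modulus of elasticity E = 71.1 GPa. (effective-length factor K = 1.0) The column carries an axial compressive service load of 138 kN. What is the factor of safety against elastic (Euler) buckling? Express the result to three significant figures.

n ≈ 1.85

Weak-axis I_min = (h_o·b_o³ − h_i·b_i³)/12 with b_o = 89.8, b_i = 73.30 mm (shorter outer/inner sides).
I_min = (157×89.8³ − 141.0×73.30³)/12 = 4.847×10^6 mm⁴
I = 4.847×10^6 mm⁴ = 4.847×10^-6 m⁴
Effective length L_e = K·L = 1 × 3.65 = 3.650 m
P_cr = π²EI / L_e² = π² × 71.1×10⁹ × 4.847×10^-6 / 3.650² = 2.553×10^5 N
Factor of safety n = P_cr / P = 255.29 / 138 = 1.85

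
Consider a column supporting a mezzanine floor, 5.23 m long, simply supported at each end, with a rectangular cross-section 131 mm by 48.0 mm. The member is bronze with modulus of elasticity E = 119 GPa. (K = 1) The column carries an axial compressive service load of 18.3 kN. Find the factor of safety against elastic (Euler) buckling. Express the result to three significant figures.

Buckling occurs about the weak axis: I_min = h·b³/12 with b = 48.0 mm (the shorter side).
I_min = 131×48.0³/12 = 1.207×10^6 mm⁴
I = 1.207×10^6 mm⁴ = 1.207×10^-6 m⁴
Effective length L_e = K·L = 1 × 5.23 = 5.230 m
P_cr = π²EI / L_e² = π² × 119×10⁹ × 1.207×10^-6 / 5.230² = 5.184×10^4 N
Factor of safety n = P_cr / P = 51.839 / 18.3 = 2.83

n ≈ 2.83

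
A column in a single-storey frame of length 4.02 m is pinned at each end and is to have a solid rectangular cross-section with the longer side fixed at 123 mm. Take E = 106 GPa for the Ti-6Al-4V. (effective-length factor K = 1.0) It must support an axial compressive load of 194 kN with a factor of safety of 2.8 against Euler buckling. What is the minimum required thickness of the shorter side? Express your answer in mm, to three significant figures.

b ≈ 93.5 mm

Required P_cr = n·P = 2.8 × 194 = 543.2 kN
L_e = K·L = 1 × 4.02 = 4.020 m
Required I = P_cr·L_e²/(π²E) = 5.432×10^5 × 4.020² / (π² × 1.06×10^11) = 8.391×10^-6 m⁴
I_req = 8.391×10^6 mm⁴
Rectangle, weak axis: I_min = h·b³/12 with h = 123 mm fixed  ⇒  b = (12I/h)^(1/3) = 93.5 mm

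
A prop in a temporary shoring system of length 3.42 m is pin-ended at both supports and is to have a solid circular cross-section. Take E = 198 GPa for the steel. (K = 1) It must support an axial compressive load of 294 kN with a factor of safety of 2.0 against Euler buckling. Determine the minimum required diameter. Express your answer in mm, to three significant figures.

d ≈ 92.0 mm

Required P_cr = n·P = 2.0 × 294 = 588.0 kN
L_e = K·L = 1 × 3.42 = 3.420 m
Required I = P_cr·L_e²/(π²E) = 5.880×10^5 × 3.420² / (π² × 1.98×10^11) = 3.519×10^-6 m⁴
I_req = 3.519×10^6 mm⁴
Solid circle: I = πd⁴/64  ⇒  d = (64I/π)^(1/4) = (64×3.519×10^6/π)^(1/4) = 92.0 mm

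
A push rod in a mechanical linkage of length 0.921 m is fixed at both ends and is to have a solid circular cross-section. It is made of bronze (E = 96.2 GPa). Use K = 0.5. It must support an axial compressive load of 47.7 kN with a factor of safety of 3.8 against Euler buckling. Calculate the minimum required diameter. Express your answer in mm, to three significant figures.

d ≈ 30.1 mm

Required P_cr = n·P = 3.8 × 47.7 = 181.3 kN
L_e = K·L = 0.5 × 0.921 = 0.4605 m
Required I = P_cr·L_e²/(π²E) = 1.813×10^5 × 0.4605² / (π² × 9.62×10^10) = 4.048×10^-8 m⁴
I_req = 4.048×10^4 mm⁴
Solid circle: I = πd⁴/64  ⇒  d = (64I/π)^(1/4) = (64×4.048×10^4/π)^(1/4) = 30.1 mm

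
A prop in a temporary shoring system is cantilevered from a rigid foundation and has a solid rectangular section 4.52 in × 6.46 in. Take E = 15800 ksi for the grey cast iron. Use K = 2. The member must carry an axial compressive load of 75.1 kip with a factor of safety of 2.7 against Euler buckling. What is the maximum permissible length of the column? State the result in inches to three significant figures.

Buckling occurs about the weak axis: I_min = h·b³/12 with b = 4.52 in (the shorter side).
I_min = 6.46×4.52³/12 = 49.71 in⁴
Required critical load P_cr = n·P = 2.7 × 75.1 = 202.8 kip = 2.028×10^5 lb
From P_cr = π²EI/(K·L)²:  L = (1/K)·√(π²EI/P_cr) = (1/2)·√(π²×1.58×10^7×49.71/2.028×10^5)
L = 97.8 in

L_max ≈ 97.8 in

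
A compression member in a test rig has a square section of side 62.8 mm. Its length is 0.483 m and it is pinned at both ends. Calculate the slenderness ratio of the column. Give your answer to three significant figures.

For a square r = a/√12 = 62.8/√12 = 18.13 mm
L_e = K·L = 1 × 0.483 m = 0.4830 m = 483.00 mm
λ = L_e / r_min = 483.00 / 18.13 = 26.6

λ ≈ 26.6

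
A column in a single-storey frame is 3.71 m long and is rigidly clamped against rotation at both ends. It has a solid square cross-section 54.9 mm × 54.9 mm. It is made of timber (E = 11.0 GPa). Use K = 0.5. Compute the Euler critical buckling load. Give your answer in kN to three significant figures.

I = a⁴/12 = 54.9⁴/12 = 7.570×10^5 mm⁴
I = 7.570×10^5 mm⁴ = 7.570×10^-7 m⁴
Effective length L_e = K·L = 0.5 × 3.71 = 1.855 m
P_cr = π²EI / L_e² = π² × 11.0×10⁹ × 7.570×10^-7 / 1.855² = 2.388×10^4 N

P_cr ≈ 23.9 kN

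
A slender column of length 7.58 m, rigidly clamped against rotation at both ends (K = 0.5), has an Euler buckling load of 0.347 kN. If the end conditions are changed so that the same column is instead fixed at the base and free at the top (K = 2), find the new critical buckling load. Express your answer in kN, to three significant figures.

P_cr ∝ 1/K², so P_cr,new = P_cr,old × (K_old/K_new)² = 0.347 × (0.5/2)²
= 0.347 × 0.06250 = 0.0217 kN

P_cr ≈ 0.0217 kN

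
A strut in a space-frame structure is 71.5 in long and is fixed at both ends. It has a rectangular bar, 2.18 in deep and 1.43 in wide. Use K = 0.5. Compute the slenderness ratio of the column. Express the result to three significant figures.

λ ≈ 86.6

For a rectangle r_min = b/√12 = 1.43/√12 = 0.4128 in
L_e = K·L = 0.5 × 71.5 = 35.75 in
λ = L_e / r_min = 35.750 / 0.4128 = 86.6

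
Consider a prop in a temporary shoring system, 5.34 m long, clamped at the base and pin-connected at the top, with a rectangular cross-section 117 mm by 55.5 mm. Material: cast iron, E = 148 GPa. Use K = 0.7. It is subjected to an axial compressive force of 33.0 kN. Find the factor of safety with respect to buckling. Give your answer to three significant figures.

n ≈ 5.28

Buckling occurs about the weak axis: I_min = h·b³/12 with b = 55.5 mm (the shorter side).
I_min = 117×55.5³/12 = 1.667×10^6 mm⁴
I = 1.667×10^6 mm⁴ = 1.667×10^-6 m⁴
Effective length L_e = K·L = 0.7 × 5.34 = 3.738 m
P_cr = π²EI / L_e² = π² × 148×10⁹ × 1.667×10^-6 / 3.738² = 1.742×10^5 N
Factor of safety n = P_cr / P = 174.25 / 33.0 = 5.28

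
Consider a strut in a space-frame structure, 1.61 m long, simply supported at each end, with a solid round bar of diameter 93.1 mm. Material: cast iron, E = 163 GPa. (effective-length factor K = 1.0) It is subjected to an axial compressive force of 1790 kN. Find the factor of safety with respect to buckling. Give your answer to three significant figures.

n ≈ 1.28

I = πd⁴/64 = π×93.1⁴/64 = 3.688×10^6 mm⁴
I = 3.688×10^6 mm⁴ = 3.688×10^-6 m⁴
Effective length L_e = K·L = 1 × 1.61 = 1.610 m
P_cr = π²EI / L_e² = π² × 163×10⁹ × 3.688×10^-6 / 1.610² = 2.289×10^6 N
Factor of safety n = P_cr / P = 2288.8 / 1790 = 1.28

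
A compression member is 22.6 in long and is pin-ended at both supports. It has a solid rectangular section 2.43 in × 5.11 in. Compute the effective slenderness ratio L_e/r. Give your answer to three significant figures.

For a rectangle r_min = b/√12 = 2.43/√12 = 0.7015 in
L_e = K·L = 1 × 22.6 = 22.60 in
λ = L_e / r_min = 22.600 / 0.7015 = 32.2

λ ≈ 32.2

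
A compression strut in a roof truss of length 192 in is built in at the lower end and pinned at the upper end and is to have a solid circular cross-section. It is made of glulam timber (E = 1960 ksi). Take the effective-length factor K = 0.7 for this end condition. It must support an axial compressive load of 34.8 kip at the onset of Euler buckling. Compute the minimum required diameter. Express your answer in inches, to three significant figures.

d ≈ 5.07 in

L_e = K·L = 0.7 × 192 = 134.4 in
Required I = P_cr·L_e²/(π²E) = 3.480×10^4 × 134.4² / (π² × 1.96×10^6) = 32.50 in⁴
Solid circle: I = πd⁴/64  ⇒  d = (64I/π)^(1/4) = (64×32.50/π)^(1/4) = 5.07 in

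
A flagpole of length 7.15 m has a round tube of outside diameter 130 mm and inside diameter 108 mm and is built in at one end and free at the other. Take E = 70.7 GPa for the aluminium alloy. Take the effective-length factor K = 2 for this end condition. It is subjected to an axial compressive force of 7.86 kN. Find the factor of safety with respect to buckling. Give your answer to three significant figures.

n ≈ 3.19

d_o = 130 mm, d_i = 108 mm
I = π(d_o⁴ − d_i⁴)/64 = π(130⁴ − 108.0⁴)/64 = 7.342×10^6 mm⁴
I = 7.342×10^6 mm⁴ = 7.342×10^-6 m⁴
Effective length L_e = K·L = 2 × 7.15 = 14.30 m
P_cr = π²EI / L_e² = π² × 70.7×10⁹ × 7.342×10^-6 / 14.30² = 2.505×10^4 N
Factor of safety n = P_cr / P = 25.052 / 7.86 = 3.19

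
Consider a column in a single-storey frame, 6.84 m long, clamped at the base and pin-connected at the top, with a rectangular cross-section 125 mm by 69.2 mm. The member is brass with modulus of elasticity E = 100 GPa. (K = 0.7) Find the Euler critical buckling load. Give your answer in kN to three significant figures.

Buckling occurs about the weak axis: I_min = h·b³/12 with b = 69.2 mm (the shorter side).
I_min = 125×69.2³/12 = 3.452×10^6 mm⁴
I = 3.452×10^6 mm⁴ = 3.452×10^-6 m⁴
Effective length L_e = K·L = 0.7 × 6.84 = 4.788 m
P_cr = π²EI / L_e² = π² × 100×10⁹ × 3.452×10^-6 / 4.788² = 1.486×10^5 N

P_cr ≈ 149 kN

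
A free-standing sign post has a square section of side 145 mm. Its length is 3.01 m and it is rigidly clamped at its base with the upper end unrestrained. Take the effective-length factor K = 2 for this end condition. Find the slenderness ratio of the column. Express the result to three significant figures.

I = a⁴/12 = 145⁴/12 = 3.684×10^7 mm⁴
A = 2.103×10^4 mm²;  r_min = √(I/A) = √(3.684×10^7/2.103×10^4) = 41.86 mm
L_e = K·L = 2 × 3.01 m = 6.020 m = 6020.0 mm
λ = L_e / r_min = 6020.0 / 41.86 = 144

λ ≈ 144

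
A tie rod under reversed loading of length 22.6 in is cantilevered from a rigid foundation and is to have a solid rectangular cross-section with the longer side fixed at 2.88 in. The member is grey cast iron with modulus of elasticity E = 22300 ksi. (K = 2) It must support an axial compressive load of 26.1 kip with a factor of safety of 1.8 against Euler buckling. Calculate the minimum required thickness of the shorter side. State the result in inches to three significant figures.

Required P_cr = n·P = 1.8 × 26.1 = 46.98 kip
L_e = K·L = 2 × 22.6 = 45.20 in
Required I = P_cr·L_e²/(π²E) = 4.698×10^4 × 45.20² / (π² × 2.23×10^7) = 0.4361 in⁴
Rectangle, weak axis: I_min = h·b³/12 with h = 2.88 in fixed  ⇒  b = (12I/h)^(1/3) = 1.22 in

b ≈ 1.22 in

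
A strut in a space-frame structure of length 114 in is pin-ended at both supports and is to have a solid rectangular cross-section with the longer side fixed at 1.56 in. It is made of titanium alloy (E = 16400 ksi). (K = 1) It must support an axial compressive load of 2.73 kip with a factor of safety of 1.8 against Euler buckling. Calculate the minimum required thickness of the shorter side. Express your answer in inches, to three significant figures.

Required P_cr = n·P = 1.8 × 2.73 = 4.914 kip
L_e = K·L = 1 × 114 = 114.0 in
Required I = P_cr·L_e²/(π²E) = 4.914×10^3 × 114.0² / (π² × 1.64×10^7) = 0.3945 in⁴
Rectangle, weak axis: I_min = h·b³/12 with h = 1.56 in fixed  ⇒  b = (12I/h)^(1/3) = 1.45 in

b ≈ 1.45 in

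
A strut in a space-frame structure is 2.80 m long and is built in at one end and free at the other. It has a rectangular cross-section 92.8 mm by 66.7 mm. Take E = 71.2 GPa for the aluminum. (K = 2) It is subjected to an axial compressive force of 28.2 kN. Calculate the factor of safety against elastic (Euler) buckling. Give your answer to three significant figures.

Buckling occurs about the weak axis: I_min = h·b³/12 with b = 66.7 mm (the shorter side).
I_min = 92.8×66.7³/12 = 2.295×10^6 mm⁴
I = 2.295×10^6 mm⁴ = 2.295×10^-6 m⁴
Effective length L_e = K·L = 2 × 2.80 = 5.600 m
P_cr = π²EI / L_e² = π² × 71.2×10⁹ × 2.295×10^-6 / 5.600² = 5.142×10^4 N
Factor of safety n = P_cr / P = 51.422 / 28.2 = 1.82

n ≈ 1.82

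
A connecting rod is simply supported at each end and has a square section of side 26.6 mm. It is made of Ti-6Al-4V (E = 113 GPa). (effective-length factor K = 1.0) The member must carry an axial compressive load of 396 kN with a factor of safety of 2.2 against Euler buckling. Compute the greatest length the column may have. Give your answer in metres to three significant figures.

I = a⁴/12 = 26.6⁴/12 = 4.172×10^4 mm⁴
I = 4.172×10^-8 m⁴
Required critical load P_cr = n·P = 2.2 × 396 = 871.2 kN = 8.712×10^5 N
From P_cr = π²EI/(K·L)²:  L = (1/K)·√(π²EI/P_cr) = (1/1)·√(π²×1.13×10^11×4.172×10^-8/8.712×10^5)
L = 0.231 m

L_max ≈ 0.231 m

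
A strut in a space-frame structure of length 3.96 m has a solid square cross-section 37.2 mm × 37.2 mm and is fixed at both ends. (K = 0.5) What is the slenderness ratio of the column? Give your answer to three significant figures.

λ ≈ 184

For a square r = a/√12 = 37.2/√12 = 10.74 mm
L_e = K·L = 0.5 × 3.96 m = 1.980 m = 1980.0 mm
λ = L_e / r_min = 1980.0 / 10.74 = 184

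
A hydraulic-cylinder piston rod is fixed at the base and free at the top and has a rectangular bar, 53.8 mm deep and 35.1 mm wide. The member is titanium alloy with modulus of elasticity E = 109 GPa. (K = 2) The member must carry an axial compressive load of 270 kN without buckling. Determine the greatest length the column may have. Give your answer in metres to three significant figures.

Buckling occurs about the weak axis: I_min = h·b³/12 with b = 35.1 mm (the shorter side).
I_min = 53.8×35.1³/12 = 1.939×10^5 mm⁴
I = 1.939×10^-7 m⁴
At the buckling limit P_cr = P = 2.700×10^5 N
From P_cr = π²EI/(K·L)²:  L = (1/K)·√(π²EI/P_cr) = (1/2)·√(π²×1.09×10^11×1.939×10^-7/2.700×10^5)
L = 0.439 m

L_max ≈ 0.439 m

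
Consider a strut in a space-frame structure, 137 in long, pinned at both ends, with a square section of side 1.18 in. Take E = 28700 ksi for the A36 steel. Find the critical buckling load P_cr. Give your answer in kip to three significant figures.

I = a⁴/12 = 1.18⁴/12 = 0.1616 in⁴
Effective length L_e = K·L = 1 × 137 = 137.0 in
P_cr = π²EI / L_e² = π² × 28700×10³ × 0.1616 / 137.0² = 2.438×10^3 lb

P_cr ≈ 2.44 kip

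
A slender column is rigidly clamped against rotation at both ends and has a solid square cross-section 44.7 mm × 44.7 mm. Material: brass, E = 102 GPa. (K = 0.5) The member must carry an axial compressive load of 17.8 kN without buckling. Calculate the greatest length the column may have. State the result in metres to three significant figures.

I = a⁴/12 = 44.7⁴/12 = 3.327×10^5 mm⁴
I = 3.327×10^-7 m⁴
At the buckling limit P_cr = P = 1.780×10^4 N
From P_cr = π²EI/(K·L)²:  L = (1/K)·√(π²EI/P_cr) = (1/0.5)·√(π²×1.02×10^11×3.327×10^-7/1.780×10^4)
L = 8.68 m

L_max ≈ 8.68 m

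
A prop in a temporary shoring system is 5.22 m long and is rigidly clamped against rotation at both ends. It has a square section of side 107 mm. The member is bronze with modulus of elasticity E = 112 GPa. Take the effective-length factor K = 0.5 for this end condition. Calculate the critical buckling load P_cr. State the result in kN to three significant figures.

P_cr ≈ 1770 kN

I = a⁴/12 = 107⁴/12 = 1.092×10^7 mm⁴
I = 1.092×10^7 mm⁴ = 1.092×10^-5 m⁴
Effective length L_e = K·L = 0.5 × 5.22 = 2.610 m
P_cr = π²EI / L_e² = π² × 112×10⁹ × 1.092×10^-5 / 2.610² = 1.773×10^6 N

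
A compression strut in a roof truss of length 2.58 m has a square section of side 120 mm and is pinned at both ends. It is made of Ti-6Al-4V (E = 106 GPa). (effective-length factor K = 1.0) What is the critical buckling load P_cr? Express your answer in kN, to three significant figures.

P_cr ≈ 2720 kN

I = a⁴/12 = 120⁴/12 = 1.728×10^7 mm⁴
I = 1.728×10^7 mm⁴ = 1.728×10^-5 m⁴
Effective length L_e = K·L = 1 × 2.58 = 2.580 m
P_cr = π²EI / L_e² = π² × 106×10⁹ × 1.728×10^-5 / 2.580² = 2.716×10^6 N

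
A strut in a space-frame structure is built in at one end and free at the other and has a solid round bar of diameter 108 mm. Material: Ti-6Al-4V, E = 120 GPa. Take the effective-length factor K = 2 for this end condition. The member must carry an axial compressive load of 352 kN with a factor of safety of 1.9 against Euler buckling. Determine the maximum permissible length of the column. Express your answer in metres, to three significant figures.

I = πd⁴/64 = π×108⁴/64 = 6.678×10^6 mm⁴
I = 6.678×10^-6 m⁴
Required critical load P_cr = n·P = 1.9 × 352 = 668.8 kN = 6.688×10^5 N
From P_cr = π²EI/(K·L)²:  L = (1/K)·√(π²EI/P_cr) = (1/2)·√(π²×1.20×10^11×6.678×10^-6/6.688×10^5)
L = 1.72 m

L_max ≈ 1.72 m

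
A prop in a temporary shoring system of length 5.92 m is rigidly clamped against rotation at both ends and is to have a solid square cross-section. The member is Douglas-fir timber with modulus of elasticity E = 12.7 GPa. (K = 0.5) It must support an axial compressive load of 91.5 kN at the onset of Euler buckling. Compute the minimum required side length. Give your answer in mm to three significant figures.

L_e = K·L = 0.5 × 5.92 = 2.960 m
Required I = P_cr·L_e²/(π²E) = 9.150×10^4 × 2.960² / (π² × 1.27×10^10) = 6.396×10^-6 m⁴
I_req = 6.396×10^6 mm⁴
Solid square: I = a⁴/12  ⇒  a = (12I)^(1/4) = (12×6.396×10^6)^(1/4) = 93.6 mm

a ≈ 93.6 mm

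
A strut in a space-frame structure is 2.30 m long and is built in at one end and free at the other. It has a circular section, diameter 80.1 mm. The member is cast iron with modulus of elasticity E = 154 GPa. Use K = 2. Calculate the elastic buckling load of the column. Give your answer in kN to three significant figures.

P_cr ≈ 145 kN

I = πd⁴/64 = π×80.1⁴/64 = 2.021×10^6 mm⁴
I = 2.021×10^6 mm⁴ = 2.021×10^-6 m⁴
Effective length L_e = K·L = 2 × 2.30 = 4.600 m
P_cr = π²EI / L_e² = π² × 154×10⁹ × 2.021×10^-6 / 4.600² = 1.451×10^5 N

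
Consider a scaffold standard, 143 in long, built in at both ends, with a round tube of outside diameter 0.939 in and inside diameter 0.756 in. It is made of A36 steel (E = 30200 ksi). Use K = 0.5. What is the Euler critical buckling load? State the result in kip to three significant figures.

d_o = 0.939 in, d_i = 0.756 in
I = π(d_o⁴ − d_i⁴)/64 = π(0.939⁴ − 0.7560⁴)/64 = 2.213×10^-2 in⁴
Effective length L_e = K·L = 0.5 × 143 = 71.50 in
P_cr = π²EI / L_e² = π² × 30200×10³ × 2.213×10^-2 / 71.50² = 1.290×10^3 lb

P_cr ≈ 1.29 kip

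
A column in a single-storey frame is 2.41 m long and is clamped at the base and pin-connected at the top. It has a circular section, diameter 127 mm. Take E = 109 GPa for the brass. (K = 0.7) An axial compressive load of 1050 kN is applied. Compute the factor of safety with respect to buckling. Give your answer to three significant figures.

n ≈ 4.60

I = πd⁴/64 = π×127⁴/64 = 1.277×10^7 mm⁴
I = 1.277×10^7 mm⁴ = 1.277×10^-5 m⁴
Effective length L_e = K·L = 0.7 × 2.41 = 1.687 m
P_cr = π²EI / L_e² = π² × 109×10⁹ × 1.277×10^-5 / 1.687² = 4.827×10^6 N
Factor of safety n = P_cr / P = 4827.0 / 1050 = 4.60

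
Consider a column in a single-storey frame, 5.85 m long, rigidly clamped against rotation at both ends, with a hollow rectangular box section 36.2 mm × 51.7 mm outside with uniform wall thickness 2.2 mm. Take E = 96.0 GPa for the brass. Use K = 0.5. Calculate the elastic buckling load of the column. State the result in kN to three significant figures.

Inner dimensions: h_i = 51.7 − 2×2.2 = 47.30 mm, b_i = 36.2 − 2×2.2 = 31.80 mm
Weak-axis I_min = (h_o·b_o³ − h_i·b_i³)/12 with b_o = 36.2, b_i = 31.80 mm (shorter outer/inner sides).
I_min = (51.7×36.2³ − 47.30×31.80³)/12 = 7.762×10^4 mm⁴
I = 7.762×10^4 mm⁴ = 7.762×10^-8 m⁴
Effective length L_e = K·L = 0.5 × 5.85 = 2.925 m
P_cr = π²EI / L_e² = π² × 96.0×10⁹ × 7.762×10^-8 / 2.925² = 8.596×10^3 N

P_cr ≈ 8.60 kN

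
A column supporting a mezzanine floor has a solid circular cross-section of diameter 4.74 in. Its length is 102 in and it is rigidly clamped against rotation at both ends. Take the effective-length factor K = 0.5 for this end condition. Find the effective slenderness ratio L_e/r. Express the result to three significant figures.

For a solid circle r = d/4 = 4.74/4 = 1.185 in
L_e = K·L = 0.5 × 102 = 51.00 in
λ = L_e / r_min = 51.000 / 1.185 = 43.0

λ ≈ 43.0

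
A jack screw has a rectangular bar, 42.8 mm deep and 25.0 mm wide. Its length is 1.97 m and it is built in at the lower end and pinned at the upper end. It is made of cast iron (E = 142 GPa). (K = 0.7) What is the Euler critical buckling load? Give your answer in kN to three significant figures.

P_cr ≈ 41.1 kN

Buckling occurs about the weak axis: I_min = h·b³/12 with b = 25.0 mm (the shorter side).
I_min = 42.8×25.0³/12 = 5.573×10^4 mm⁴
I = 5.573×10^4 mm⁴ = 5.573×10^-8 m⁴
Effective length L_e = K·L = 0.7 × 1.97 = 1.379 m
P_cr = π²EI / L_e² = π² × 142×10⁹ × 5.573×10^-8 / 1.379² = 4.107×10^4 N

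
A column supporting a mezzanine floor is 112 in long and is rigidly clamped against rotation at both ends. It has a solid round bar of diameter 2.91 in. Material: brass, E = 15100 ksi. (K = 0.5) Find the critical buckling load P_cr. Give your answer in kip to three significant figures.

I = πd⁴/64 = π×2.91⁴/64 = 3.520 in⁴
Effective length L_e = K·L = 0.5 × 112 = 56.00 in
P_cr = π²EI / L_e² = π² × 15100×10³ × 3.520 / 56.00² = 1.673×10^5 lb

P_cr ≈ 167 kip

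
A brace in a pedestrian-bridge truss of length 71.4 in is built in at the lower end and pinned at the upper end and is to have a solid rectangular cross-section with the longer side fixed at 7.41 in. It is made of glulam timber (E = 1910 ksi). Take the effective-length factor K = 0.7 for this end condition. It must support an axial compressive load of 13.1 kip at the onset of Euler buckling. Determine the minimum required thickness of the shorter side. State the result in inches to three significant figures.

L_e = K·L = 0.7 × 71.4 = 49.98 in
Required I = P_cr·L_e²/(π²E) = 1.310×10^4 × 49.98² / (π² × 1.91×10^6) = 1.736 in⁴
Rectangle, weak axis: I_min = h·b³/12 with h = 7.41 in fixed  ⇒  b = (12I/h)^(1/3) = 1.41 in

b ≈ 1.41 in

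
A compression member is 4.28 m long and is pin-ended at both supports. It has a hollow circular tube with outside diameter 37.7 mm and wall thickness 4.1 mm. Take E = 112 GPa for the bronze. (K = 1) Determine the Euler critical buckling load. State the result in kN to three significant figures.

Inner diameter d_i = 37.7 − 2×4.1 = 29.50 mm
I = π(d_o⁴ − d_i⁴)/64 = π(37.7⁴ − 29.50⁴)/64 = 6.198×10^4 mm⁴
I = 6.198×10^4 mm⁴ = 6.198×10^-8 m⁴
Effective length L_e = K·L = 1 × 4.28 = 4.280 m
P_cr = π²EI / L_e² = π² × 112×10⁹ × 6.198×10^-8 / 4.280² = 3.740×10^3 N

P_cr ≈ 3.74 kN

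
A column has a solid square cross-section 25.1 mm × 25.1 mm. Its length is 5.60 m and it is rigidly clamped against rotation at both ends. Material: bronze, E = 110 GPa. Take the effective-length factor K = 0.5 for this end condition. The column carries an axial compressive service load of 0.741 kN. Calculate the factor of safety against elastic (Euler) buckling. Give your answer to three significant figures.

n ≈ 6.18

I = a⁴/12 = 25.1⁴/12 = 3.308×10^4 mm⁴
I = 3.308×10^4 mm⁴ = 3.308×10^-8 m⁴
Effective length L_e = K·L = 0.5 × 5.60 = 2.800 m
P_cr = π²EI / L_e² = π² × 110×10⁹ × 3.308×10^-8 / 2.800² = 4.580×10^3 N
Factor of safety n = P_cr / P = 4.5803 / 0.741 = 6.18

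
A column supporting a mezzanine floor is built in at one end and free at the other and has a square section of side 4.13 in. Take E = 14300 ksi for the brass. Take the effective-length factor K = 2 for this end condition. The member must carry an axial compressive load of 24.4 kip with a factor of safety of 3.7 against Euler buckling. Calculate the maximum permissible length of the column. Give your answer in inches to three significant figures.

L_max ≈ 97.3 in

I = a⁴/12 = 4.13⁴/12 = 24.24 in⁴
Required critical load P_cr = n·P = 3.7 × 24.4 = 90.28 kip = 9.028×10^4 lb
From P_cr = π²EI/(K·L)²:  L = (1/K)·√(π²EI/P_cr) = (1/2)·√(π²×1.43×10^7×24.24/9.028×10^4)
L = 97.3 in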